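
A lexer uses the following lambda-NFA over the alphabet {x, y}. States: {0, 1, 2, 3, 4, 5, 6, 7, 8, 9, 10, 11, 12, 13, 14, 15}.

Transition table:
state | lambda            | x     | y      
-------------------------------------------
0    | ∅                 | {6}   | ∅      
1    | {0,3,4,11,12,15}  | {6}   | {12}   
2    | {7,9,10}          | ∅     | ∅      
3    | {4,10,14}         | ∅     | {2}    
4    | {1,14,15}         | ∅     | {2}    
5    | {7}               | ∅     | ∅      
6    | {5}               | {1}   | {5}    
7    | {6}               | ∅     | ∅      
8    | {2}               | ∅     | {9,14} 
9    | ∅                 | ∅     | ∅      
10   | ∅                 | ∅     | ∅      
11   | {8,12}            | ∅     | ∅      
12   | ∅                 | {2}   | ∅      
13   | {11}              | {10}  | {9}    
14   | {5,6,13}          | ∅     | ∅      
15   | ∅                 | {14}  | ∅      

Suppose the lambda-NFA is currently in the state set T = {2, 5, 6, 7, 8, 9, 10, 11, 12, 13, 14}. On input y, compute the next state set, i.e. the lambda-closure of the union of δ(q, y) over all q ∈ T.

{2, 5, 6, 7, 8, 9, 10, 11, 12, 13, 14}

6 on y → {5}.
8 on y → {9, 14}.
13 on y → {9}.
No y-transition from 2, 5, 7, 9, 10, 11, 12, 14.
Union after reading y: {5, 9, 14}.
Now take the lambda-closure:
From 5 via lambda: add 7.
From 14 via lambda: add 6, 13.
From 13 via lambda: add 11.
From 11 via lambda: add 8, 12.
From 8 via lambda: add 2.
From 2 via lambda: add 10.
No new states can be added; the closed set is {2, 5, 6, 7, 8, 9, 10, 11, 12, 13, 14}.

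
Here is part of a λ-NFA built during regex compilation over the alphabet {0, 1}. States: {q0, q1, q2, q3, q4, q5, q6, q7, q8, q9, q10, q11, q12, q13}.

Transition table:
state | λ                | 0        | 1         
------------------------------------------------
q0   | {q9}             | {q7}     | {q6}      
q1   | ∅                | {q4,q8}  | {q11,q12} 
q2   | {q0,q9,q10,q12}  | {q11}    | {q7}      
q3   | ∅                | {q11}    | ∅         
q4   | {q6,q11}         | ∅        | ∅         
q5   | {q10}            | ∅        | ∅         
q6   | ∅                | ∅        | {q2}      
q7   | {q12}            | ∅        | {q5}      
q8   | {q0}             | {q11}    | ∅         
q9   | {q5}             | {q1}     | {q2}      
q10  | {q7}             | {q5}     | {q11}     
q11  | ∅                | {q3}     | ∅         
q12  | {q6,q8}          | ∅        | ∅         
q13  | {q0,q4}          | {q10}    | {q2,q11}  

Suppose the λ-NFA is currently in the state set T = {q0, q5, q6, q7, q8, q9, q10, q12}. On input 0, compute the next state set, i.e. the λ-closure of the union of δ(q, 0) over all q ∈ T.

{q0, q1, q5, q6, q7, q8, q9, q10, q11, q12}

q0 on 0 → {q7}.
q8 on 0 → {q11}.
q9 on 0 → {q1}.
q10 on 0 → {q5}.
No 0-transition from q5, q6, q7, q12.
Union after reading 0: {q1, q5, q7, q11}.
Now take the λ-closure:
From q5 via λ: add q10.
From q7 via λ: add q12.
From q12 via λ: add q6, q8.
From q8 via λ: add q0.
From q0 via λ: add q9.
No new states can be added; the closed set is {q0, q1, q5, q6, q7, q8, q9, q10, q11, q12}.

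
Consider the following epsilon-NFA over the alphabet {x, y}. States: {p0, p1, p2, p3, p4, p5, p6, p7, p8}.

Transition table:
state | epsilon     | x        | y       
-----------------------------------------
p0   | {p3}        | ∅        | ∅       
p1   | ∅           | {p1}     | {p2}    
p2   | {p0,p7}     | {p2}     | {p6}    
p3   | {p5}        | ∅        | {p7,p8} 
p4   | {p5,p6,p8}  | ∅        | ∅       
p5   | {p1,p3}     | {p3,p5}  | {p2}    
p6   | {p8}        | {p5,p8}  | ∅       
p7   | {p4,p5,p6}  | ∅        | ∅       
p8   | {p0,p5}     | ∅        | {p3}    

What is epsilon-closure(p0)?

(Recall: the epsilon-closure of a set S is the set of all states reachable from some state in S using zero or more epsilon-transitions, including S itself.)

Start with {p0}.
From p0 via epsilon: add p3.
From p3 via epsilon: add p5.
From p5 via epsilon: add p1.
No new states can be added; the closed set is {p0, p1, p3, p5}.

{p0, p1, p3, p5}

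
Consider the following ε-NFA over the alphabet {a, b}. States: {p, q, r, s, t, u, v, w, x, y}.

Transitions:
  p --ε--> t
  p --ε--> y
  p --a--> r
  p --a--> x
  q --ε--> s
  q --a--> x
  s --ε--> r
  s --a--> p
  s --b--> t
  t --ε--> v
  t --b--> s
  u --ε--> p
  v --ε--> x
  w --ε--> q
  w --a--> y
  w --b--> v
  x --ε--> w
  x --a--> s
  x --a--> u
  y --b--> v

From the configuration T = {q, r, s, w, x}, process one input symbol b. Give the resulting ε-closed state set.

s on b → {t}.
w on b → {v}.
No b-transition from q, r, x.
Union after reading b: {t, v}.
Now take the ε-closure:
From v via ε: add x.
From x via ε: add w.
From w via ε: add q.
From q via ε: add s.
From s via ε: add r.
No new states can be added; the closed set is {q, r, s, t, v, w, x}.

{q, r, s, t, v, w, x}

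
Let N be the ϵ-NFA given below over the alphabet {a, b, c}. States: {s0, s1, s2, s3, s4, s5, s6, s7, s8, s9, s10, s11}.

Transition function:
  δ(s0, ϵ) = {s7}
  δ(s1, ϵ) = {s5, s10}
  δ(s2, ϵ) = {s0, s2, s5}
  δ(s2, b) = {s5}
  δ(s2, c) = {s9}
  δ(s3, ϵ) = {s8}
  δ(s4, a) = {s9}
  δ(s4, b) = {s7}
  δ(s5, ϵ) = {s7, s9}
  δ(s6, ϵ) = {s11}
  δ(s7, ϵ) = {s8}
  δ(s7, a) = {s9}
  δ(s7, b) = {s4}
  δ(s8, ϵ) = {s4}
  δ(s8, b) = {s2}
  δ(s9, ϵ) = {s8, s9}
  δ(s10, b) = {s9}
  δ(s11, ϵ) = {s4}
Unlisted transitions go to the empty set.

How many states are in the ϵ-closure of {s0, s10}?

5

Start with {s0, s10}.
From s0 via ϵ: add s7.
From s7 via ϵ: add s8.
From s8 via ϵ: add s4.
ϵ-closure = {s0, s4, s7, s8, s10}, which has 5 states.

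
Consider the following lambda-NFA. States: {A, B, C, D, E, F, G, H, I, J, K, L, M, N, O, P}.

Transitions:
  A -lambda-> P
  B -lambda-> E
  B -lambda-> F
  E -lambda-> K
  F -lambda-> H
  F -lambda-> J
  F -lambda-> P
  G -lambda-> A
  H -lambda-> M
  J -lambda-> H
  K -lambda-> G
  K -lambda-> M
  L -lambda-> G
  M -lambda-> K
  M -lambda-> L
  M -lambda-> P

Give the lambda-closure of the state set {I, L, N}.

{A, G, I, L, N, P}

Start with {I, L, N}.
From L via lambda: add G.
From G via lambda: add A.
From A via lambda: add P.
No new states can be added; the closed set is {A, G, I, L, N, P}.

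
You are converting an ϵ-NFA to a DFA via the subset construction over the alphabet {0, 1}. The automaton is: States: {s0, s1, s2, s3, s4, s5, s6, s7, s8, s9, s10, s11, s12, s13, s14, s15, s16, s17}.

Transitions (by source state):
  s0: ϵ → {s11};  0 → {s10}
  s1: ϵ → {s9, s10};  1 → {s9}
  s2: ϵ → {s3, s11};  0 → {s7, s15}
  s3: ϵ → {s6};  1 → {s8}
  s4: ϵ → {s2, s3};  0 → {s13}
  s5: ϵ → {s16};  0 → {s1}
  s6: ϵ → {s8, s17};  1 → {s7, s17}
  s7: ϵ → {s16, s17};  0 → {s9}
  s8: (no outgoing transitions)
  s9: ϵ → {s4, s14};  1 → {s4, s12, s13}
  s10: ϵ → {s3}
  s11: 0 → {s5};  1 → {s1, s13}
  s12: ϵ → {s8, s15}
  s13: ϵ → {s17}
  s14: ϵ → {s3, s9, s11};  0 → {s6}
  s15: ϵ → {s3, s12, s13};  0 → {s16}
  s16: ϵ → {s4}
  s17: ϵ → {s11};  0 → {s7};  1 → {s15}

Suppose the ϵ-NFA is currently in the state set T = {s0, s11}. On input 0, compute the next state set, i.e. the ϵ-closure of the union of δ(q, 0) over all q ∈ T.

{s2, s3, s4, s5, s6, s8, s10, s11, s16, s17}

s0 on 0 → {s10}.
s11 on 0 → {s5}.
Union after reading 0: {s5, s10}.
Now take the ϵ-closure:
From s5 via ϵ: add s16.
From s10 via ϵ: add s3.
From s3 via ϵ: add s6.
From s16 via ϵ: add s4.
From s4 via ϵ: add s2.
From s6 via ϵ: add s8, s17.
From s2 via ϵ: add s11.
No new states can be added; the closed set is {s2, s3, s4, s5, s6, s8, s10, s11, s16, s17}.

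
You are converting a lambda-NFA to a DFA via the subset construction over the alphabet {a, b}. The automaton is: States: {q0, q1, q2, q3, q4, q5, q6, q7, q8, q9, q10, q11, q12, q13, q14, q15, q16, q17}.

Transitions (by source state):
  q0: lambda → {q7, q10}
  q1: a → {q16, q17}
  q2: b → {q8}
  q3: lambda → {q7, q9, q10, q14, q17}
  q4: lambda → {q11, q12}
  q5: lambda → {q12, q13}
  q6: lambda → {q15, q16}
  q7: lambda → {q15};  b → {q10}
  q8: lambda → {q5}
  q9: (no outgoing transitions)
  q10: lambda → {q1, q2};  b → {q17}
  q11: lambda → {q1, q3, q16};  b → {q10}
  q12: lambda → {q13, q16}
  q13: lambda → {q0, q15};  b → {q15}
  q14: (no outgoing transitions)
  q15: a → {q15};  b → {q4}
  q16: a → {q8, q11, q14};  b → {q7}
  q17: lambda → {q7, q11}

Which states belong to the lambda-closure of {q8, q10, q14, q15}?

{q0, q1, q2, q5, q7, q8, q10, q12, q13, q14, q15, q16}

Start with {q8, q10, q14, q15}.
From q8 via lambda: add q5.
From q10 via lambda: add q1, q2.
From q5 via lambda: add q12, q13.
From q12 via lambda: add q16.
From q13 via lambda: add q0.
From q0 via lambda: add q7.
No new states can be added; the closed set is {q0, q1, q2, q5, q7, q8, q10, q12, q13, q14, q15, q16}.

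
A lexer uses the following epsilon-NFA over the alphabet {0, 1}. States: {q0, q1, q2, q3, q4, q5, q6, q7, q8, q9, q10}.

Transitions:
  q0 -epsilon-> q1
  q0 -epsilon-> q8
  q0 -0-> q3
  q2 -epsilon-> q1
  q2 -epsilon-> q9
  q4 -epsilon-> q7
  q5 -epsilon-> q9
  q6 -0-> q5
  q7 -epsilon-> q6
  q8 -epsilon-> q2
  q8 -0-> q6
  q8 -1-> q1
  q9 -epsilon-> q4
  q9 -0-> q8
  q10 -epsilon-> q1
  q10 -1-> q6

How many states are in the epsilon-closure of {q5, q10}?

7

Start with {q5, q10}.
From q5 via epsilon: add q9.
From q10 via epsilon: add q1.
From q9 via epsilon: add q4.
From q4 via epsilon: add q7.
From q7 via epsilon: add q6.
epsilon-closure = {q1, q4, q5, q6, q7, q9, q10}, which has 7 states.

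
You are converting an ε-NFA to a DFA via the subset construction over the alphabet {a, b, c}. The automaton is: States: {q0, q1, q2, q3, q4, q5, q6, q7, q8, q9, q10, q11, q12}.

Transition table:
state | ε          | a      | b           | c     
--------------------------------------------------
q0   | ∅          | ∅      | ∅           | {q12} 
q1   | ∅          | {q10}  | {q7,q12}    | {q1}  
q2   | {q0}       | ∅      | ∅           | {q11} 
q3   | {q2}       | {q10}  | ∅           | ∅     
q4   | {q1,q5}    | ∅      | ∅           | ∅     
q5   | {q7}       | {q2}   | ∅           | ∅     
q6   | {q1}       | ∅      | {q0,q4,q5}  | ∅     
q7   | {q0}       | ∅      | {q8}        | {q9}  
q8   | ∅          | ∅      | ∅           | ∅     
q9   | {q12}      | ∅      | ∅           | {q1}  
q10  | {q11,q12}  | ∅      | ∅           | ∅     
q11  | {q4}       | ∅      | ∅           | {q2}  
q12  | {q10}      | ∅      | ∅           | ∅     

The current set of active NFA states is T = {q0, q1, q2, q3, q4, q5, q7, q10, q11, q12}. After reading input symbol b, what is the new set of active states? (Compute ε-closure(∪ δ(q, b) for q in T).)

{q0, q1, q4, q5, q7, q8, q10, q11, q12}

q1 on b → {q7, q12}.
q7 on b → {q8}.
No b-transition from q0, q2, q3, q4, q5, q10, q11, q12.
Union after reading b: {q7, q8, q12}.
Now take the ε-closure:
From q7 via ε: add q0.
From q12 via ε: add q10.
From q10 via ε: add q11.
From q11 via ε: add q4.
From q4 via ε: add q1, q5.
No new states can be added; the closed set is {q0, q1, q4, q5, q7, q8, q10, q11, q12}.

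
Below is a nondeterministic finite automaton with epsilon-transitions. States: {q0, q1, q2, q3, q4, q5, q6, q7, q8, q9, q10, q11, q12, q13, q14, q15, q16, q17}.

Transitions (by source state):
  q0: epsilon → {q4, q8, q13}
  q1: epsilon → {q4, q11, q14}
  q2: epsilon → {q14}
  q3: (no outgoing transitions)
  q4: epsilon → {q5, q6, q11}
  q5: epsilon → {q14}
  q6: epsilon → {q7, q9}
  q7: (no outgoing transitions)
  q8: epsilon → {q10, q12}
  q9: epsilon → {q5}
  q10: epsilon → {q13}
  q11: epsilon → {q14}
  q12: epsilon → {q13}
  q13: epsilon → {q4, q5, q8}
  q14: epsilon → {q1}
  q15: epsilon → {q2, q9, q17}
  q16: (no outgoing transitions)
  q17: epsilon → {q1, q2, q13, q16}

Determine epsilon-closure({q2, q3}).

{q1, q2, q3, q4, q5, q6, q7, q9, q11, q14}

Start with {q2, q3}.
From q2 via epsilon: add q14.
From q14 via epsilon: add q1.
From q1 via epsilon: add q4, q11.
From q4 via epsilon: add q5, q6.
From q6 via epsilon: add q7, q9.
No new states can be added; the closed set is {q1, q2, q3, q4, q5, q6, q7, q9, q11, q14}.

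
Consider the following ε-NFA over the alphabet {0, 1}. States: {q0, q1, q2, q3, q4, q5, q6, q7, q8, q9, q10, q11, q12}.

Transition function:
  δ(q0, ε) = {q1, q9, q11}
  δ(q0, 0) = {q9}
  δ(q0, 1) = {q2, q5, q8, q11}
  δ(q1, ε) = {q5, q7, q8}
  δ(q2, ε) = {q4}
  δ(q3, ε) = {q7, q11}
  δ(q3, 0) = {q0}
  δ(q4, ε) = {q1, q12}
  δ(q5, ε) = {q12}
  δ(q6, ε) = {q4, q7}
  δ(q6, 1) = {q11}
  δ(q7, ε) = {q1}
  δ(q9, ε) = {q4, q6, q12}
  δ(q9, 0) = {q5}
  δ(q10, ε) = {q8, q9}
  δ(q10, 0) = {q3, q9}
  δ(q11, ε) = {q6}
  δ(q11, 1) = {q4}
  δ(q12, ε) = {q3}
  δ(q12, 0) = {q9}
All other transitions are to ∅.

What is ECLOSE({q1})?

{q1, q3, q4, q5, q6, q7, q8, q11, q12}

Start with {q1}.
From q1 via ε: add q5, q7, q8.
From q5 via ε: add q12.
From q12 via ε: add q3.
From q3 via ε: add q11.
From q11 via ε: add q6.
From q6 via ε: add q4.
No new states can be added; the closed set is {q1, q3, q4, q5, q6, q7, q8, q11, q12}.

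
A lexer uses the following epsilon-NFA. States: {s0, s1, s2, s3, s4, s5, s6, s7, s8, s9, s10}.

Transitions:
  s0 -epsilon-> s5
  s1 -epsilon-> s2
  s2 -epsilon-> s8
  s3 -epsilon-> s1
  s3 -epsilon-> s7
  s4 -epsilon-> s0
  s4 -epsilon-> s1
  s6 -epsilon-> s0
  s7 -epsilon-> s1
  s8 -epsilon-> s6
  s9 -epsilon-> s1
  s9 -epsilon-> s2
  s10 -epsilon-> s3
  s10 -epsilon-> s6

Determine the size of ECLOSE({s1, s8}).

6

Start with {s1, s8}.
From s1 via epsilon: add s2.
From s8 via epsilon: add s6.
From s6 via epsilon: add s0.
From s0 via epsilon: add s5.
epsilon-closure = {s0, s1, s2, s5, s6, s8}, which has 6 states.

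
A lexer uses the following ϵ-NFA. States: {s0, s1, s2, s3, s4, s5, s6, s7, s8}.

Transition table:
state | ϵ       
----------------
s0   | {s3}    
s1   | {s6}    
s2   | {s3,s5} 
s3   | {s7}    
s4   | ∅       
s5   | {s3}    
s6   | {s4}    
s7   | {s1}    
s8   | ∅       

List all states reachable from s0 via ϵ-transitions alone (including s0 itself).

{s0, s1, s3, s4, s6, s7}

Start with {s0}.
From s0 via ϵ: add s3.
From s3 via ϵ: add s7.
From s7 via ϵ: add s1.
From s1 via ϵ: add s6.
From s6 via ϵ: add s4.
No new states can be added; the closed set is {s0, s1, s3, s4, s6, s7}.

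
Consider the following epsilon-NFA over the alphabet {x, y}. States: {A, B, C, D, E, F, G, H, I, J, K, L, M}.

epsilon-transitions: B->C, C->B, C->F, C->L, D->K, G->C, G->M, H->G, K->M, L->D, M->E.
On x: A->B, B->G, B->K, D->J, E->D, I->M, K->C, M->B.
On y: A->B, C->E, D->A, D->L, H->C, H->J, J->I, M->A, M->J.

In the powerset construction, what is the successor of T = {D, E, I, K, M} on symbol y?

D on y → {A, L}.
M on y → {A, J}.
No y-transition from E, I, K.
Union after reading y: {A, J, L}.
Now take the epsilon-closure:
From L via epsilon: add D.
From D via epsilon: add K.
From K via epsilon: add M.
From M via epsilon: add E.
No new states can be added; the closed set is {A, D, E, J, K, L, M}.

{A, D, E, J, K, L, M}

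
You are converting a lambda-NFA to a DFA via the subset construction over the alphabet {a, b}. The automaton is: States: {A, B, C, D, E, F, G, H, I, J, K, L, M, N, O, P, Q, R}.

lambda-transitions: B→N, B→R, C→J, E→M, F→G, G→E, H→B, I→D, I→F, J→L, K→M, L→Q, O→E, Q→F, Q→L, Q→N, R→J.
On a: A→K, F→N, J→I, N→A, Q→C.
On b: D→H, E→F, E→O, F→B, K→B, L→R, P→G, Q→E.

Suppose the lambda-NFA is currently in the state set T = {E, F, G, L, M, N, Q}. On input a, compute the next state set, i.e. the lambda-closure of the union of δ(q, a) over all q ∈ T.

F on a → {N}.
N on a → {A}.
Q on a → {C}.
No a-transition from E, G, L, M.
Union after reading a: {A, C, N}.
Now take the lambda-closure:
From C via lambda: add J.
From J via lambda: add L.
From L via lambda: add Q.
From Q via lambda: add F.
From F via lambda: add G.
From G via lambda: add E.
From E via lambda: add M.
No new states can be added; the closed set is {A, C, E, F, G, J, L, M, N, Q}.

{A, C, E, F, G, J, L, M, N, Q}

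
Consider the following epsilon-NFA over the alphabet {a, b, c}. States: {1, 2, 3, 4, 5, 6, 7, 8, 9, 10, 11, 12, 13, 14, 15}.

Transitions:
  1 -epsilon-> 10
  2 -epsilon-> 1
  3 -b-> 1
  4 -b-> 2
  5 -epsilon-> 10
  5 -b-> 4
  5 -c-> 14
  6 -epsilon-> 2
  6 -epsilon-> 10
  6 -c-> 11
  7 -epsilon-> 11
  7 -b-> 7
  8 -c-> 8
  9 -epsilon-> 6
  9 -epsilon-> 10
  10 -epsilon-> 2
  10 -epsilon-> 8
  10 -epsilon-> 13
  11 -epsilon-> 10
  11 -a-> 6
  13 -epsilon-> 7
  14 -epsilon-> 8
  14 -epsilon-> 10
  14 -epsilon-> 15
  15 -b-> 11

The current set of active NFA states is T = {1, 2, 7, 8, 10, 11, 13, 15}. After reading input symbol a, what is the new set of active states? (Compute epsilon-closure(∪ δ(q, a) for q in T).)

{1, 2, 6, 7, 8, 10, 11, 13}

11 on a → {6}.
No a-transition from 1, 2, 7, 8, 10, 13, 15.
Union after reading a: {6}.
Now take the epsilon-closure:
From 6 via epsilon: add 2, 10.
From 2 via epsilon: add 1.
From 10 via epsilon: add 8, 13.
From 13 via epsilon: add 7.
From 7 via epsilon: add 11.
No new states can be added; the closed set is {1, 2, 6, 7, 8, 10, 11, 13}.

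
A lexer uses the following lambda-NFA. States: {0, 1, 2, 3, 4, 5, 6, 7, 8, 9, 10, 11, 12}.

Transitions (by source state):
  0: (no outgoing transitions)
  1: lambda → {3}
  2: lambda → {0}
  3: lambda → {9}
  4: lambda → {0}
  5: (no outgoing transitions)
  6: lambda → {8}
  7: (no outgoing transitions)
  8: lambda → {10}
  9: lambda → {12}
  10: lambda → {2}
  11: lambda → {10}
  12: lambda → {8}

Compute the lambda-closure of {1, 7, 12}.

Start with {1, 7, 12}.
From 1 via lambda: add 3.
From 12 via lambda: add 8.
From 3 via lambda: add 9.
From 8 via lambda: add 10.
From 10 via lambda: add 2.
From 2 via lambda: add 0.
No new states can be added; the closed set is {0, 1, 2, 3, 7, 8, 9, 10, 12}.

{0, 1, 2, 3, 7, 8, 9, 10, 12}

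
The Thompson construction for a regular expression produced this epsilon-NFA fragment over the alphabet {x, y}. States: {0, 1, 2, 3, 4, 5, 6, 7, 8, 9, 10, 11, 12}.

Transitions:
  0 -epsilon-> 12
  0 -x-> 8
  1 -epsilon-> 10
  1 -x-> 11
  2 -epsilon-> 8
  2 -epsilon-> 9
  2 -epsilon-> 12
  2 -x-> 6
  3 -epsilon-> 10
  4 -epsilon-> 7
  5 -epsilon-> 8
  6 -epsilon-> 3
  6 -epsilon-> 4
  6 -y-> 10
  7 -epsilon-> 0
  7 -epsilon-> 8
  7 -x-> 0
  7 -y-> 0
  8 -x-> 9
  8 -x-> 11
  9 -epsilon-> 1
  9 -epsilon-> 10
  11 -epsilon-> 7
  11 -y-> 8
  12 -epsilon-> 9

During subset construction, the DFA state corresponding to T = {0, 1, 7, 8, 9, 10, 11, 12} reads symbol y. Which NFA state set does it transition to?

7 on y → {0}.
11 on y → {8}.
No y-transition from 0, 1, 8, 9, 10, 12.
Union after reading y: {0, 8}.
Now take the epsilon-closure:
From 0 via epsilon: add 12.
From 12 via epsilon: add 9.
From 9 via epsilon: add 1, 10.
No new states can be added; the closed set is {0, 1, 8, 9, 10, 12}.

{0, 1, 8, 9, 10, 12}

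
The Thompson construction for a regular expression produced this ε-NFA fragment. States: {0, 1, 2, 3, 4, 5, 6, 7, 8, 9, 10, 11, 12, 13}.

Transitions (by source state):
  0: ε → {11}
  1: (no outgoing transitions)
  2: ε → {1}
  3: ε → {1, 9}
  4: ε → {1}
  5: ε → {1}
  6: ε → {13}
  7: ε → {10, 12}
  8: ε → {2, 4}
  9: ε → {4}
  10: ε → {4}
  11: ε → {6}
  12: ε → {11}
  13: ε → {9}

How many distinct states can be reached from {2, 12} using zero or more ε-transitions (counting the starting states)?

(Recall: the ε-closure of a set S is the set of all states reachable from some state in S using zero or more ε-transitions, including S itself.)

8

Start with {2, 12}.
From 2 via ε: add 1.
From 12 via ε: add 11.
From 11 via ε: add 6.
From 6 via ε: add 13.
From 13 via ε: add 9.
From 9 via ε: add 4.
ε-closure = {1, 2, 4, 6, 9, 11, 12, 13}, which has 8 states.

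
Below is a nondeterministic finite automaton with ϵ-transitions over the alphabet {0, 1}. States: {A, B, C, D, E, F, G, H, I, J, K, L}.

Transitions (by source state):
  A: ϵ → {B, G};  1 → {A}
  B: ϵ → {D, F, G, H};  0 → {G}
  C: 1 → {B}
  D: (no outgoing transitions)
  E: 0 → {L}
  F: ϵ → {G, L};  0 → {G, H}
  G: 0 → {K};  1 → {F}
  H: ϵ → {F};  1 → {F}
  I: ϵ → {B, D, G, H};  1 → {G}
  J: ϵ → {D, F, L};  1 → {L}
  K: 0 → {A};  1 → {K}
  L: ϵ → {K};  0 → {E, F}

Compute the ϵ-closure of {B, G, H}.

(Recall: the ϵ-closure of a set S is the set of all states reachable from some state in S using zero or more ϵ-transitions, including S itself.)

Start with {B, G, H}.
From B via ϵ: add D, F.
From F via ϵ: add L.
From L via ϵ: add K.
No new states can be added; the closed set is {B, D, F, G, H, K, L}.

{B, D, F, G, H, K, L}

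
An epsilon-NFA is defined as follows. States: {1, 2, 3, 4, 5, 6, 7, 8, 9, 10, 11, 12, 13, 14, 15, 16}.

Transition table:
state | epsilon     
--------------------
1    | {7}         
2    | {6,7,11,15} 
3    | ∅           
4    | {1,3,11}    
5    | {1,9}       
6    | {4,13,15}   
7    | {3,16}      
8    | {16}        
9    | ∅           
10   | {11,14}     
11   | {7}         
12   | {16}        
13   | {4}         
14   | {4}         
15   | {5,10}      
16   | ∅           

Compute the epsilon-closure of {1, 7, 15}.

Start with {1, 7, 15}.
From 7 via epsilon: add 3, 16.
From 15 via epsilon: add 5, 10.
From 5 via epsilon: add 9.
From 10 via epsilon: add 11, 14.
From 14 via epsilon: add 4.
No new states can be added; the closed set is {1, 3, 4, 5, 7, 9, 10, 11, 14, 15, 16}.

{1, 3, 4, 5, 7, 9, 10, 11, 14, 15, 16}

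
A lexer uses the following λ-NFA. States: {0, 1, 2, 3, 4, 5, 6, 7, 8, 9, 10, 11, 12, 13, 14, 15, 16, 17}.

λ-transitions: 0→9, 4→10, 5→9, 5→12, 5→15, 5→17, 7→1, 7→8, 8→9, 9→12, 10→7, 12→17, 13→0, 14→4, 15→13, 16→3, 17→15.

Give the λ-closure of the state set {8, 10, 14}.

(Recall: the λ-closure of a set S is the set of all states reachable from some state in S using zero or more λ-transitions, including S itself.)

Start with {8, 10, 14}.
From 8 via λ: add 9.
From 10 via λ: add 7.
From 14 via λ: add 4.
From 7 via λ: add 1.
From 9 via λ: add 12.
From 12 via λ: add 17.
From 17 via λ: add 15.
From 15 via λ: add 13.
From 13 via λ: add 0.
No new states can be added; the closed set is {0, 1, 4, 7, 8, 9, 10, 12, 13, 14, 15, 17}.

{0, 1, 4, 7, 8, 9, 10, 12, 13, 14, 15, 17}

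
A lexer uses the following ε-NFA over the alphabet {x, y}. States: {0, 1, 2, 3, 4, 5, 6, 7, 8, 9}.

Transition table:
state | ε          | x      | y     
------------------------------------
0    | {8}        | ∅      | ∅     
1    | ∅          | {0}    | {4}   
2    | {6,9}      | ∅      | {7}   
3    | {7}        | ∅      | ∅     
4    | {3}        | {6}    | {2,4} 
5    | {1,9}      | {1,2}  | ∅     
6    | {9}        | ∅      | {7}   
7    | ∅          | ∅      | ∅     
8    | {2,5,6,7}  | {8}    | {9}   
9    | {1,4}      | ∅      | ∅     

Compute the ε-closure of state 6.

{1, 3, 4, 6, 7, 9}

Start with {6}.
From 6 via ε: add 9.
From 9 via ε: add 1, 4.
From 4 via ε: add 3.
From 3 via ε: add 7.
No new states can be added; the closed set is {1, 3, 4, 6, 7, 9}.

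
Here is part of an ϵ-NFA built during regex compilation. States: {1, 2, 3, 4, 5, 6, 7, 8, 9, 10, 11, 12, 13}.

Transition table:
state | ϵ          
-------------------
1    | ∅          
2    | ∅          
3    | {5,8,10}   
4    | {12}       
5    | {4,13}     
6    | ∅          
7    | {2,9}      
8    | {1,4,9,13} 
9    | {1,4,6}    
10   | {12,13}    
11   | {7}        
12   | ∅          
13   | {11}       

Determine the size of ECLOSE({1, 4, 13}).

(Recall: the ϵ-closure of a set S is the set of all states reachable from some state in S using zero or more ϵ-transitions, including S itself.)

9

Start with {1, 4, 13}.
From 4 via ϵ: add 12.
From 13 via ϵ: add 11.
From 11 via ϵ: add 7.
From 7 via ϵ: add 2, 9.
From 9 via ϵ: add 6.
ϵ-closure = {1, 2, 4, 6, 7, 9, 11, 12, 13}, which has 9 states.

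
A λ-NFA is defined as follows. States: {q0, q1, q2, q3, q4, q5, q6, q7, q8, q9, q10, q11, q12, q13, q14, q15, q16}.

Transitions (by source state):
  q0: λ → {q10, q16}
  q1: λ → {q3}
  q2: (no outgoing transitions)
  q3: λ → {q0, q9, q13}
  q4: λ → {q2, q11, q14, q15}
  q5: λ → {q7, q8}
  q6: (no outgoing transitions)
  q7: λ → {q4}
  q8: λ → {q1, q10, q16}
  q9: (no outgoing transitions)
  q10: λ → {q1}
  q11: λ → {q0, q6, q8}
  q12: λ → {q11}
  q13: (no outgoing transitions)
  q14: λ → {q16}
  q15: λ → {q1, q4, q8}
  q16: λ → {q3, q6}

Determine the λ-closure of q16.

Start with {q16}.
From q16 via λ: add q3, q6.
From q3 via λ: add q0, q9, q13.
From q0 via λ: add q10.
From q10 via λ: add q1.
No new states can be added; the closed set is {q0, q1, q3, q6, q9, q10, q13, q16}.

{q0, q1, q3, q6, q9, q10, q13, q16}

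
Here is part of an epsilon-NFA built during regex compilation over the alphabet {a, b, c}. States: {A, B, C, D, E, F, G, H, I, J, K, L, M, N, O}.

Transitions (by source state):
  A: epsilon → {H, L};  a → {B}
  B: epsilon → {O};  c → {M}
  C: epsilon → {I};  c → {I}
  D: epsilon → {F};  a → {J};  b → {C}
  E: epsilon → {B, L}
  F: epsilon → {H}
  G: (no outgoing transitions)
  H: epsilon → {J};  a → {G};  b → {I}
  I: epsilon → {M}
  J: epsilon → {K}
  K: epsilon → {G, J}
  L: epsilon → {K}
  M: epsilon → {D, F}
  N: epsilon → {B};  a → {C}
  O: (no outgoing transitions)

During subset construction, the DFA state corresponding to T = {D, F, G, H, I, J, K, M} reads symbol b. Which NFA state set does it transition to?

D on b → {C}.
H on b → {I}.
No b-transition from F, G, I, J, K, M.
Union after reading b: {C, I}.
Now take the epsilon-closure:
From I via epsilon: add M.
From M via epsilon: add D, F.
From F via epsilon: add H.
From H via epsilon: add J.
From J via epsilon: add K.
From K via epsilon: add G.
No new states can be added; the closed set is {C, D, F, G, H, I, J, K, M}.

{C, D, F, G, H, I, J, K, M}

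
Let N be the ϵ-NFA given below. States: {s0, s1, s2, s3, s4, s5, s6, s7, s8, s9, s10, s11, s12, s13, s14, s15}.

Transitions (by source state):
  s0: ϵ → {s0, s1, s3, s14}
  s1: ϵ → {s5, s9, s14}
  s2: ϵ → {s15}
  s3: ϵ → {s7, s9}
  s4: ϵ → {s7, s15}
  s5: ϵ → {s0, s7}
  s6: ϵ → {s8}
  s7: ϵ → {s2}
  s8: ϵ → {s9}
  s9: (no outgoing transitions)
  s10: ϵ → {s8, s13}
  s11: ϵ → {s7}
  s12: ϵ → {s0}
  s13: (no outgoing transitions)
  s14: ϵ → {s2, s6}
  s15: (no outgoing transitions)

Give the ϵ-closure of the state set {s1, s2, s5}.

{s0, s1, s2, s3, s5, s6, s7, s8, s9, s14, s15}

Start with {s1, s2, s5}.
From s1 via ϵ: add s9, s14.
From s2 via ϵ: add s15.
From s5 via ϵ: add s0, s7.
From s0 via ϵ: add s3.
From s14 via ϵ: add s6.
From s6 via ϵ: add s8.
No new states can be added; the closed set is {s0, s1, s2, s3, s5, s6, s7, s8, s9, s14, s15}.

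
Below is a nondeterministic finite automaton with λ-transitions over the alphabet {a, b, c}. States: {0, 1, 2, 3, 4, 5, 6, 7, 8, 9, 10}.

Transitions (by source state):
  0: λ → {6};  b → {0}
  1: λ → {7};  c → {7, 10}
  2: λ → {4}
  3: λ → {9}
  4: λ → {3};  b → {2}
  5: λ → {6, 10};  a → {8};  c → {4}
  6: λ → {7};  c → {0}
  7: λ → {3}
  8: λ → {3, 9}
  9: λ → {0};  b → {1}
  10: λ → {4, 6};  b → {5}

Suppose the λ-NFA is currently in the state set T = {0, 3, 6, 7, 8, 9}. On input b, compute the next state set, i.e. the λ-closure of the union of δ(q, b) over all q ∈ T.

0 on b → {0}.
9 on b → {1}.
No b-transition from 3, 6, 7, 8.
Union after reading b: {0, 1}.
Now take the λ-closure:
From 0 via λ: add 6.
From 1 via λ: add 7.
From 7 via λ: add 3.
From 3 via λ: add 9.
No new states can be added; the closed set is {0, 1, 3, 6, 7, 9}.

{0, 1, 3, 6, 7, 9}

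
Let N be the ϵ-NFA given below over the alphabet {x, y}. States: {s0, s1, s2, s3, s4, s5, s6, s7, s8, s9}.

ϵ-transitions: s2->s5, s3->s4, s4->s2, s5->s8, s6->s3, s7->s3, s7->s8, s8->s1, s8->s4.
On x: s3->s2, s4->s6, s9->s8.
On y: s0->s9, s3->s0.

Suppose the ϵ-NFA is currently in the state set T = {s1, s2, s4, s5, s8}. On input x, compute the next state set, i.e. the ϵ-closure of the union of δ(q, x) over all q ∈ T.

s4 on x → {s6}.
No x-transition from s1, s2, s5, s8.
Union after reading x: {s6}.
Now take the ϵ-closure:
From s6 via ϵ: add s3.
From s3 via ϵ: add s4.
From s4 via ϵ: add s2.
From s2 via ϵ: add s5.
From s5 via ϵ: add s8.
From s8 via ϵ: add s1.
No new states can be added; the closed set is {s1, s2, s3, s4, s5, s6, s8}.

{s1, s2, s3, s4, s5, s6, s8}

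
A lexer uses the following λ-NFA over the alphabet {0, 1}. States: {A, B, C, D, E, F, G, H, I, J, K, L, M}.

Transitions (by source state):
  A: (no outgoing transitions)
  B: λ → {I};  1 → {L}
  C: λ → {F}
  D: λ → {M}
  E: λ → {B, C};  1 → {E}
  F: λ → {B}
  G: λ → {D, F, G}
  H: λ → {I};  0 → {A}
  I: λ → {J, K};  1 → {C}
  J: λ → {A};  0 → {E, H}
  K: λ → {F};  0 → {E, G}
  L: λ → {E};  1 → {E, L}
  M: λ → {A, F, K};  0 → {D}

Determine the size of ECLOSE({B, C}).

7

Start with {B, C}.
From B via λ: add I.
From C via λ: add F.
From I via λ: add J, K.
From J via λ: add A.
λ-closure = {A, B, C, F, I, J, K}, which has 7 states.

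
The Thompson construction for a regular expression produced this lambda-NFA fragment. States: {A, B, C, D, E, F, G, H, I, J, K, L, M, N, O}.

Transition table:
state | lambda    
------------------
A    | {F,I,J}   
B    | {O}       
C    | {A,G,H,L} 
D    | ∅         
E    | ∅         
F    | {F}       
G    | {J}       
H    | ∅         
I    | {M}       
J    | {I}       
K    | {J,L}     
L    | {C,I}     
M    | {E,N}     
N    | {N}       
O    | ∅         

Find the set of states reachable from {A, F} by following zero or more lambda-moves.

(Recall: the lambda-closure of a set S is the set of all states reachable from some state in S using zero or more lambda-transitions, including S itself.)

{A, E, F, I, J, M, N}

Start with {A, F}.
From A via lambda: add I, J.
From I via lambda: add M.
From M via lambda: add E, N.
No new states can be added; the closed set is {A, E, F, I, J, M, N}.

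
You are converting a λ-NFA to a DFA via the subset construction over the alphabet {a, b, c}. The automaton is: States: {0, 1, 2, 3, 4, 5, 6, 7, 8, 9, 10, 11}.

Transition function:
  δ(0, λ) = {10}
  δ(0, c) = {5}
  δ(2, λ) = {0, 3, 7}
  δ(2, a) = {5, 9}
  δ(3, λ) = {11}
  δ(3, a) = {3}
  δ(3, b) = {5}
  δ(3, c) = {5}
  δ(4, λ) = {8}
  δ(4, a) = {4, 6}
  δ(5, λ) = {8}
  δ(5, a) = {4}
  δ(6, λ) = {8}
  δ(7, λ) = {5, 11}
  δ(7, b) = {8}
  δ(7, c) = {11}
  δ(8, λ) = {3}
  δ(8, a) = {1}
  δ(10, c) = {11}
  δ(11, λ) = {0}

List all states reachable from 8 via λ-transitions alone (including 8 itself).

Start with {8}.
From 8 via λ: add 3.
From 3 via λ: add 11.
From 11 via λ: add 0.
From 0 via λ: add 10.
No new states can be added; the closed set is {0, 3, 8, 10, 11}.

{0, 3, 8, 10, 11}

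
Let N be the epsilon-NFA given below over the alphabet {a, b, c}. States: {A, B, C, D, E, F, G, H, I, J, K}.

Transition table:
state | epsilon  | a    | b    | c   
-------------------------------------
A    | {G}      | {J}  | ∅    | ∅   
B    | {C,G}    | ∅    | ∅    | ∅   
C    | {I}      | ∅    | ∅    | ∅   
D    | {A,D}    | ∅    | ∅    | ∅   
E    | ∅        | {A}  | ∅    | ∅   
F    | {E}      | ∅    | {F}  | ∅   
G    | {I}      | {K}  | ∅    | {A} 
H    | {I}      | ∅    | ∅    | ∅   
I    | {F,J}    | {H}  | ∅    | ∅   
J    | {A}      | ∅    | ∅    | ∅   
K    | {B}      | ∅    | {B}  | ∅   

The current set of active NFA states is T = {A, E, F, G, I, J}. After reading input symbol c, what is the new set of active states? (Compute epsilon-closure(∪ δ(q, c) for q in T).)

G on c → {A}.
No c-transition from A, E, F, I, J.
Union after reading c: {A}.
Now take the epsilon-closure:
From A via epsilon: add G.
From G via epsilon: add I.
From I via epsilon: add F, J.
From F via epsilon: add E.
No new states can be added; the closed set is {A, E, F, G, I, J}.

{A, E, F, G, I, J}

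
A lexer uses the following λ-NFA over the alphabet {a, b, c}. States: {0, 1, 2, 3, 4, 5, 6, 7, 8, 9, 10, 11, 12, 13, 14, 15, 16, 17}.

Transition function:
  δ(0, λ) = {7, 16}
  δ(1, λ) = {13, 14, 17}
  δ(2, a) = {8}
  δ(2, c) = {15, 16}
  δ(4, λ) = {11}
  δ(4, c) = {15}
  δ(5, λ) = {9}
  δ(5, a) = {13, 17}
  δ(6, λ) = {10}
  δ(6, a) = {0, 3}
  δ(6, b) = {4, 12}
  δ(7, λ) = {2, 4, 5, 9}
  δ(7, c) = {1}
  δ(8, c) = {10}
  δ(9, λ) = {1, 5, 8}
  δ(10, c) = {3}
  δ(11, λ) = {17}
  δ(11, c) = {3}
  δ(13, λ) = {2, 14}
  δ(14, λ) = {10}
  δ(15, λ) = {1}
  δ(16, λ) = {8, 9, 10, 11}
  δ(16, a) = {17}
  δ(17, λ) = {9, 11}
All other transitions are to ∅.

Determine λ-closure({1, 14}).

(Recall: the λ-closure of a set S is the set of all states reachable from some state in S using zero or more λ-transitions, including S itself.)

Start with {1, 14}.
From 1 via λ: add 13, 17.
From 14 via λ: add 10.
From 13 via λ: add 2.
From 17 via λ: add 9, 11.
From 9 via λ: add 5, 8.
No new states can be added; the closed set is {1, 2, 5, 8, 9, 10, 11, 13, 14, 17}.

{1, 2, 5, 8, 9, 10, 11, 13, 14, 17}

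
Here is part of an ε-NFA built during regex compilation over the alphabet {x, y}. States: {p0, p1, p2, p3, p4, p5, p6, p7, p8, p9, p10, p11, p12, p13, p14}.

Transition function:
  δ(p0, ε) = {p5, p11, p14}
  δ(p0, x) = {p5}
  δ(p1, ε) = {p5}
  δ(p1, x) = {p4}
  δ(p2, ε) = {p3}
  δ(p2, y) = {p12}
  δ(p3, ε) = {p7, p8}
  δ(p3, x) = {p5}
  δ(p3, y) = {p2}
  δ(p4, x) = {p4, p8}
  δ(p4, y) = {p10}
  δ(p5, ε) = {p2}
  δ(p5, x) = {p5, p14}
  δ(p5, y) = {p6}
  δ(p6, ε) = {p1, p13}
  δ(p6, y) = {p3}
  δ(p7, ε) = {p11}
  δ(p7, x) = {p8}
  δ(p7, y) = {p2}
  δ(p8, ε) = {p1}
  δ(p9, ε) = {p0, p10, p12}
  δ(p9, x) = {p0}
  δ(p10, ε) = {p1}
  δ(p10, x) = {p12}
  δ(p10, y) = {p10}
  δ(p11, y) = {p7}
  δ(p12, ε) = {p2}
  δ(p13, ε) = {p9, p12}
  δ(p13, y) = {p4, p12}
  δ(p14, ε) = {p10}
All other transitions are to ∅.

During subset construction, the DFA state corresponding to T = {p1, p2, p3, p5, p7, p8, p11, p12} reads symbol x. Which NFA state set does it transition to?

{p1, p2, p3, p4, p5, p7, p8, p10, p11, p14}

p1 on x → {p4}.
p3 on x → {p5}.
p5 on x → {p5, p14}.
p7 on x → {p8}.
No x-transition from p2, p8, p11, p12.
Union after reading x: {p4, p5, p8, p14}.
Now take the ε-closure:
From p5 via ε: add p2.
From p8 via ε: add p1.
From p14 via ε: add p10.
From p2 via ε: add p3.
From p3 via ε: add p7.
From p7 via ε: add p11.
No new states can be added; the closed set is {p1, p2, p3, p4, p5, p7, p8, p10, p11, p14}.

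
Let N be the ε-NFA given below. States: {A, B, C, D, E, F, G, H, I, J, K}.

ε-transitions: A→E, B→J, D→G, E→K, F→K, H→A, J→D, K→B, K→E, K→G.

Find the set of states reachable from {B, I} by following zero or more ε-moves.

Start with {B, I}.
From B via ε: add J.
From J via ε: add D.
From D via ε: add G.
No new states can be added; the closed set is {B, D, G, I, J}.

{B, D, G, I, J}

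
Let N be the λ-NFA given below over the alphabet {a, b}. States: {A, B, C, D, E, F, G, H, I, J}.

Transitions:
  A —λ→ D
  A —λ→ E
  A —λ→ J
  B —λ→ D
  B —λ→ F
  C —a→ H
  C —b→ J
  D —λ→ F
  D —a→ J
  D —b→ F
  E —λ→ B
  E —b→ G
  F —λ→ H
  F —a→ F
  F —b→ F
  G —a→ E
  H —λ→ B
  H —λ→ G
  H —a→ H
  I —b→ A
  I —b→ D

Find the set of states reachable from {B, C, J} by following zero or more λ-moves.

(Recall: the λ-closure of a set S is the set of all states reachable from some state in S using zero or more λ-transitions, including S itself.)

Start with {B, C, J}.
From B via λ: add D, F.
From F via λ: add H.
From H via λ: add G.
No new states can be added; the closed set is {B, C, D, F, G, H, J}.

{B, C, D, F, G, H, J}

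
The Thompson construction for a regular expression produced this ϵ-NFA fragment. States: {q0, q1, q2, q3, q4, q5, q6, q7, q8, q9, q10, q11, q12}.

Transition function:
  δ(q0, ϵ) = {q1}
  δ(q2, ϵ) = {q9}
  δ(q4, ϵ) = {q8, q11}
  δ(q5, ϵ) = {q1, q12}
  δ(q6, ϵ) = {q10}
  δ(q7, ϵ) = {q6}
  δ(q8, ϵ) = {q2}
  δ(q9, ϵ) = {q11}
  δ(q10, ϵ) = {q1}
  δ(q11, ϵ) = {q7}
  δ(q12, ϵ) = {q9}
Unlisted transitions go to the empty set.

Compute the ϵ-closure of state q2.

Start with {q2}.
From q2 via ϵ: add q9.
From q9 via ϵ: add q11.
From q11 via ϵ: add q7.
From q7 via ϵ: add q6.
From q6 via ϵ: add q10.
From q10 via ϵ: add q1.
No new states can be added; the closed set is {q1, q2, q6, q7, q9, q10, q11}.

{q1, q2, q6, q7, q9, q10, q11}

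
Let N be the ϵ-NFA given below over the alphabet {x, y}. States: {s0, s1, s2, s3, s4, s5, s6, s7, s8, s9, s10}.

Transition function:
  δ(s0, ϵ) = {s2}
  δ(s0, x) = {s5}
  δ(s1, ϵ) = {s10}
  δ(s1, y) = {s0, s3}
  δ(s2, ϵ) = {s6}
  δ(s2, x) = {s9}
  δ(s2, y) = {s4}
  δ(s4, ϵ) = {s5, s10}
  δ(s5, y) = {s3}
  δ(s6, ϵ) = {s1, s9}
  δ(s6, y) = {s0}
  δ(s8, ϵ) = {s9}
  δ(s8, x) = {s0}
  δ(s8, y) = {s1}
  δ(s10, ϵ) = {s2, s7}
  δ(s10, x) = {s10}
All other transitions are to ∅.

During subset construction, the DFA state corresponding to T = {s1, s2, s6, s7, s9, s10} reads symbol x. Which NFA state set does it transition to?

s2 on x → {s9}.
s10 on x → {s10}.
No x-transition from s1, s6, s7, s9.
Union after reading x: {s9, s10}.
Now take the ϵ-closure:
From s10 via ϵ: add s2, s7.
From s2 via ϵ: add s6.
From s6 via ϵ: add s1.
No new states can be added; the closed set is {s1, s2, s6, s7, s9, s10}.

{s1, s2, s6, s7, s9, s10}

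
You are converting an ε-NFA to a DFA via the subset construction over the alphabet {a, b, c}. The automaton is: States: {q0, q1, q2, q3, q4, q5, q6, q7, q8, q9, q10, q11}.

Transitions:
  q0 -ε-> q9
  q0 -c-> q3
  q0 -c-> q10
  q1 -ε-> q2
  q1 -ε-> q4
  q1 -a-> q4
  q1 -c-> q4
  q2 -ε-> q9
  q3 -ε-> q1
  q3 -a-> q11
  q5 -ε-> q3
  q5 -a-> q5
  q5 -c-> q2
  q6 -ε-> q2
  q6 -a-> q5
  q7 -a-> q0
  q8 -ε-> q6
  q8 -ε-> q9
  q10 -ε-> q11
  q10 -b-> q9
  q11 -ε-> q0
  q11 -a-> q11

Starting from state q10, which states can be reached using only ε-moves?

{q0, q9, q10, q11}

Start with {q10}.
From q10 via ε: add q11.
From q11 via ε: add q0.
From q0 via ε: add q9.
No new states can be added; the closed set is {q0, q9, q10, q11}.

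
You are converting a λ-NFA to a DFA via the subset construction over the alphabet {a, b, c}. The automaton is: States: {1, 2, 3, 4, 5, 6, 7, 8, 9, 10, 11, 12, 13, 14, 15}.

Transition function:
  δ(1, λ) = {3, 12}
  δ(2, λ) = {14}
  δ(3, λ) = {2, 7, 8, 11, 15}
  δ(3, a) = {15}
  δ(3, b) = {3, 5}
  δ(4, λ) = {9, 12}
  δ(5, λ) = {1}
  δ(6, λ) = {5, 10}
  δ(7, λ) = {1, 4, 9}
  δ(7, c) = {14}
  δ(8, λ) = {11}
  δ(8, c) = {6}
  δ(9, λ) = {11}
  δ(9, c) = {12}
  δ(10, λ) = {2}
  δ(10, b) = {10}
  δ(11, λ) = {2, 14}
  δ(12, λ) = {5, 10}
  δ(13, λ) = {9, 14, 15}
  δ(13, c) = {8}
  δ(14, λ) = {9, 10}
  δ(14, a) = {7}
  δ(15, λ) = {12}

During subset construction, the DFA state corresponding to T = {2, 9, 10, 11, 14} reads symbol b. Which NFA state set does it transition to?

10 on b → {10}.
No b-transition from 2, 9, 11, 14.
Union after reading b: {10}.
Now take the λ-closure:
From 10 via λ: add 2.
From 2 via λ: add 14.
From 14 via λ: add 9.
From 9 via λ: add 11.
No new states can be added; the closed set is {2, 9, 10, 11, 14}.

{2, 9, 10, 11, 14}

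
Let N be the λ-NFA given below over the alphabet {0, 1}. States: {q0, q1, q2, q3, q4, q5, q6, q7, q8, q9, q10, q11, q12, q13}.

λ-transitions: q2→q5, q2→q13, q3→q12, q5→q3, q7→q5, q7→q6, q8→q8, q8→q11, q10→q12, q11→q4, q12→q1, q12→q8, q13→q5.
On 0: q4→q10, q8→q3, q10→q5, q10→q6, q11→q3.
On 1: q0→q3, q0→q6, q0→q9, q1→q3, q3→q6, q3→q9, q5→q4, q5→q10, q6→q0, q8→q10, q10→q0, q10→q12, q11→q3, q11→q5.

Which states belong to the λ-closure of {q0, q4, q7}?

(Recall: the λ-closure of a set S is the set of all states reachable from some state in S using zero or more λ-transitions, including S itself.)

{q0, q1, q3, q4, q5, q6, q7, q8, q11, q12}

Start with {q0, q4, q7}.
From q7 via λ: add q5, q6.
From q5 via λ: add q3.
From q3 via λ: add q12.
From q12 via λ: add q1, q8.
From q8 via λ: add q11.
No new states can be added; the closed set is {q0, q1, q3, q4, q5, q6, q7, q8, q11, q12}.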